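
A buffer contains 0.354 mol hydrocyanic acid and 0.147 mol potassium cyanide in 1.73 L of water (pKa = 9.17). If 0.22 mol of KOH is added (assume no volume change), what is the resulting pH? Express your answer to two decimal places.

pH = 9.61

OH- converts HCN to CN-: HCN → 0.134 mol, CN- → 0.367 mol.
Henderson–Hasselbalch with mole ratio 0.367/0.134: pH = 9.17 + (+0.438)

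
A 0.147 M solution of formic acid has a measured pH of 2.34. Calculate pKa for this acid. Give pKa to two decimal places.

[H+] = 10^(-2.34) = 4.57 × 10^-3 M
At equilibrium [HA] = 0.147 − 4.57 × 10^-3 = 1.42 × 10^-1 M
Ka = [H+][A-]/[HA] = (4.57 × 10^-3)² / 1.42 × 10^-1 = 1.47 × 10^-4
pKa = -log(1.47 × 10^-4) = 3.83

pKa = 3.83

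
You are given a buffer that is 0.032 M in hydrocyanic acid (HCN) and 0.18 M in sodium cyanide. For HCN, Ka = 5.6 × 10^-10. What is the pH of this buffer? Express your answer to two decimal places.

pH = 10.00

pKa = −log(5.6 × 10^-10) = 9.252
pH = pKa + log([A⁻]/[HA]) = 9.252 + log(0.18/0.032)
pH = 9.252 + (+0.750) = 10.00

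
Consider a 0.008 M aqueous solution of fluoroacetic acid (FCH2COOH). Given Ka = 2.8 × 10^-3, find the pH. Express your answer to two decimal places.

FCH2COOH ⇌ FCH2COO- + H+
Let x = [H+] at equilibrium. Ka = x²/(0.008 − x).
x is not negligible relative to C₀; solve x² + 0.0028·x − 2.24e-05 = 0.
x = (−Ka + √(Ka² + 4·Ka·C₀))/2 = 3.54 × 10^-3 M
pH = −log(3.54 × 10^-3) = 2.45

pH = 2.45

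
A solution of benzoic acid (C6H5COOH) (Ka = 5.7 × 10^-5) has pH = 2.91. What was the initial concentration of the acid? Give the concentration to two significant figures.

[H+] = 10^(-2.91) = 1.23 × 10^-3 M = x
Ka = x²/(C₀ − x) ⇒ C₀ = x + x²/Ka
C₀ = 1.23 × 10^-3 + (1.23 × 10^-3)²/(5.7 × 10^-5) = 2.78 × 10^-2 M

C₀ = 2.8 × 10^-2 M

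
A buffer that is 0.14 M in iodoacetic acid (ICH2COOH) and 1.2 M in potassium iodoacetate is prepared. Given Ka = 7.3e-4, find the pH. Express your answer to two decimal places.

pH = 4.07

pKa = −log(7.3 × 10^-4) = 3.137
Using pH = pKa + log([base]/[acid]) with [base]/[acid] = 1.2/0.14:
pH = 3.137 + (+0.933) = 4.07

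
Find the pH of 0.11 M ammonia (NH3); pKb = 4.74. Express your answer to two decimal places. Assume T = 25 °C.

NH3 + H2O ⇌ NH4+ + OH-
Kb = 10^(−4.74) = 1.82 × 10^-5
Kb = [OH-]²/(0.11 − [OH-]) = 1.82 × 10^-5
Assume [OH-] ≪ 0.11: [OH-] ≈ √(1.82 × 10^-5 × 0.11) = 1.41 × 10^-3 M
([OH-]/C₀ = 1.3% < 5%, so the approximation holds.)
pOH = −log(1.41 × 10^-3) = 2.85; pH = 14.00 − 2.85 = 11.15

pH = 11.15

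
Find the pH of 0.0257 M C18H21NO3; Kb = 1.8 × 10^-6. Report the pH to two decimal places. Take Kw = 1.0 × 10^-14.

pH = 10.33

C18H21NO3 + H2O ⇌ C18H22NO3+ + OH-
Kb = [OH-]²/(0.0257 − [OH-]) = 1.8 × 10^-6
Since Kb ≪ C₀, [OH-] ≈ √(Kb·C₀) = 2.15 × 10^-4 M.
Check: 0.84% ionized — well under 5%, approximation valid.
pOH = 3.67, so pH = 14.00 − pOH = 10.33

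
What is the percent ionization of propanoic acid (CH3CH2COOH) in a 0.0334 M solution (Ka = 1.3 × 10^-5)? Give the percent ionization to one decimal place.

CH3CH2COOH ⇌ CH3CH2COO- + H+; let x = [H+] at equilibrium.
x ≈ √(Ka·C₀) = √(1.3 × 10^-5 × 0.0334) = 6.59 × 10^-4 M
Fraction ionized = 6.59 × 10^-4 / 0.0334 = 0.0197 → 2.0%

2.0%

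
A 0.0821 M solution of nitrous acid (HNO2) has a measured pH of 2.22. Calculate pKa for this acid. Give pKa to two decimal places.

[H+] = 10^(-2.22) = 6.03 × 10^-3 M
At equilibrium [HA] = 0.0821 − 6.03 × 10^-3 = 7.61 × 10^-2 M
Ka = [H+][A-]/[HA] = (6.03 × 10^-3)² / 7.61 × 10^-2 = 4.78 × 10^-4
pKa = -log(4.78 × 10^-4) = 3.32

pKa = 3.32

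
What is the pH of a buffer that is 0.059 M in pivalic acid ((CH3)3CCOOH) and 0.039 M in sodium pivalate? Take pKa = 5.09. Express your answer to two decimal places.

pH = 4.91

pH = pKa + log([A⁻]/[HA]) = 5.09 + log(0.039/0.059)
pH = 5.09 + (-0.180) = 4.91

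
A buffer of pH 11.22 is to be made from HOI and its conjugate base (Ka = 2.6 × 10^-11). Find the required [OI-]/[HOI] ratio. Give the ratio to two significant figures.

ratio = 4.3

pKa = -log(2.6 × 10^-11) = 10.585
pH = pKa + log(r) ⇒ log(r) = 11.22 − 10.585 = +0.635
r = [OI-]/[HOI] = 10^(+0.635) = 4.32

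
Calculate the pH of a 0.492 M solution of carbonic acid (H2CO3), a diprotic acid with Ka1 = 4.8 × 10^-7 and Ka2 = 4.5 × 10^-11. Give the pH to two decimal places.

pH = 3.31

Ka1 ≫ Ka2, so treat the first dissociation as the only significant source of H+.
Ka1 = x²/(0.492 − x) = 4.8 × 10^-7
x ≈ √(4.8 × 10^-7 × 0.492) = 4.86 × 10^-4 M
pH = −log(4.86 × 10^-4) = 3.31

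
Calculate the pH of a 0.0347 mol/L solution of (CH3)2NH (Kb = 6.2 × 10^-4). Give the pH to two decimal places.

(CH3)2NH + H2O ⇌ (CH3)2NH2+ + OH-
Kb = x²/(0.0347 − x) = 6.2 × 10^-4
Here C₀/Kb ≈ 56, so the small-x approximation fails. Use the quadratic:
x = (−Kb + √(Kb² + 4·Kb·C₀))/2 = 4.34 × 10^-3 M
pOH = −log(4.34 × 10^-3) = 2.36; pH = 14.00 − 2.36 = 11.64

pH = 11.64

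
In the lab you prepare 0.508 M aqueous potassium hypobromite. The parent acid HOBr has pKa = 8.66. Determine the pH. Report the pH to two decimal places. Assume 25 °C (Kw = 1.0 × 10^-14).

OBr- is the conjugate base of the weak acid HOBr.
Ka = 10^(−8.66) = 2.19 × 10^-9
Kb = Kw/Ka = 1.0×10^-14 / 2.19 × 10^-9 = 4.57 × 10^-6
From the ICE table, Kb = x²/(0.508 − x) = 4.57 × 10^-6.
Assume x ≪ 0.508: x ≈ √(4.57 × 10^-6 × 0.508) = 1.52 × 10^-3 M
(x/C₀ = 0.3% < 5%, so the approximation holds.)
pOH = −log(1.52 × 10^-3) = 2.82; pH = 14.00 − 2.82 = 11.18

pH = 11.18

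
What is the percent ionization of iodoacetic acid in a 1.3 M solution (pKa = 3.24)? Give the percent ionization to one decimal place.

ICH2COOH ⇌ ICH2COO- + H+; let x = [H+] at equilibrium.
Ka = 10^(−3.24) = 5.75 × 10^-4
x ≈ √(Ka·C₀) = √(5.75 × 10^-4 × 1.3) = 2.73 × 10^-2 M
Fraction ionized = 2.73 × 10^-2 / 1.3 = 0.0210 → 2.1%

2.1%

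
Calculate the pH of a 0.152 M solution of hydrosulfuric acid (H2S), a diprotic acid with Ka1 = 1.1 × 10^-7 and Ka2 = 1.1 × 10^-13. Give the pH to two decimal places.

Ka1 ≫ Ka2, so treat the first dissociation as the only significant source of H+.
Ka1 = x²/(0.152 − x) = 1.1 × 10^-7
x ≈ √(1.1 × 10^-7 × 0.152) = 1.29 × 10^-4 M
pH = −log(1.29 × 10^-4) = 3.89

pH = 3.89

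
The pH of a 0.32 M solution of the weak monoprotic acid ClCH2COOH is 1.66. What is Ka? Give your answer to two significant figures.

[H+] = 10^(-1.66) = 2.19 × 10^-2 M
At equilibrium [HA] = 0.32 − 2.19 × 10^-2 = 2.98 × 10^-1 M
Ka = [H+][A-]/[HA] = (2.19 × 10^-2)² / 2.98 × 10^-1 = 1.6 × 10^-3

Ka = 1.6 × 10^-3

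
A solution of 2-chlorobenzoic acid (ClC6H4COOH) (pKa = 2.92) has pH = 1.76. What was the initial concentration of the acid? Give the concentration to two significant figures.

C₀ = 2.7 × 10^-1 M

[H+] = 10^(-1.76) = 1.74 × 10^-2 M = x
Ka = 10^(−2.92) = 1.20 × 10^-3
Ka = x²/(C₀ − x) ⇒ C₀ = x + x²/Ka
C₀ = 1.74 × 10^-2 + (1.74 × 10^-2)²/(1.20 × 10^-3) = 2.70 × 10^-1 M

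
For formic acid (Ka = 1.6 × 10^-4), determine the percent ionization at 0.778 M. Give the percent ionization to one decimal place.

1.4%

HCOOH ⇌ HCOO- + H+; let x = [H+] at equilibrium.
x ≈ √(Ka·C₀) = √(1.6 × 10^-4 × 0.778) = 1.12 × 10^-2 M
% ionization = x/C₀ × 100% = 1.12 × 10^-2/0.778 × 100% = 1.4%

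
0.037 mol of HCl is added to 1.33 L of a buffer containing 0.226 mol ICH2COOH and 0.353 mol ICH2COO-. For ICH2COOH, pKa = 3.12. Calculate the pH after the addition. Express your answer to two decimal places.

After neutralization: n(ICH2COOH) = 0.263 mol, n(ICH2COO-) = 0.316 mol.
Henderson–Hasselbalch with mole ratio 0.316/0.263: pH = 3.12 + (+0.080)

pH = 3.20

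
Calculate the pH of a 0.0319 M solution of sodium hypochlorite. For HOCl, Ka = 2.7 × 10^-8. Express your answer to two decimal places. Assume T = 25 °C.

OCl- is the conjugate base of the weak acid HOCl.
Kb = Kw/Ka = 1.0×10^-14 / 2.7 × 10^-8 = 3.70 × 10^-7
From the ICE table, Kb = [OH-]²/(0.0319 − [OH-]) = 3.70 × 10^-7.
Neglecting [OH-] in the denominator: [OH-] = √(3.70 × 10^-7 × 0.0319) = 1.09 × 10^-4 M
([OH-]/C₀ = 0.34% < 5%, so the approximation holds.)
pOH = 3.96, so pH = 14.00 − pOH = 10.04

pH = 10.04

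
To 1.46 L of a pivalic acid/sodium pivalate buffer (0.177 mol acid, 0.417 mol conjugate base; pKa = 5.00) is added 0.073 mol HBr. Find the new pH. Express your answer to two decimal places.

After neutralization: n((CH3)3CCOOH) = 0.25 mol, n((CH3)3CCOO-) = 0.344 mol.
pH = pKa + log([A⁻]/[HA]) = 5.00 + log(0.344/0.25) = 5.00 +0.139

pH = 5.14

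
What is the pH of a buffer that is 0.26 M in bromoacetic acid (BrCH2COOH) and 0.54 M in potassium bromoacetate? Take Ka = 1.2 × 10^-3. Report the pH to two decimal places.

pH = 3.24

pKa = −log(1.2 × 10^-3) = 2.921
Henderson–Hasselbalch: pH = pKa + log([BrCH2COO-]/[BrCH2COOH]) = 2.921 + log(0.54/0.26)
pH = 2.921 + (+0.317) = 3.24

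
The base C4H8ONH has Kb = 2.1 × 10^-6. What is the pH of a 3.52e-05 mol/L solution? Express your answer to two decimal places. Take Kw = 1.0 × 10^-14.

C4H8ONH + H2O ⇌ C4H8ONH2+ + OH-
Let x = [OH-] at equilibrium. Kb = x²/(3.52e-05 − x).
Here C₀/Kb ≈ 16.8, so the small-x approximation fails. Use the quadratic:
x = [−2.1e-06 + √(2.1e-06² + 2.96e-10)]/2 = 7.61 × 10^-6 M
pOH = 5.12, so pH = 14.00 − pOH = 8.88

pH = 8.88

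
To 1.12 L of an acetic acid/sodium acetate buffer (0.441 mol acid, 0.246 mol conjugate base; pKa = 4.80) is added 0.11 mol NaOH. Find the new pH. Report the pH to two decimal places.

pH = 4.83

After neutralization: n(CH3COOH) = 0.331 mol, n(CH3COO-) = 0.356 mol.
Henderson–Hasselbalch with mole ratio 0.356/0.331: pH = 4.80 + (+0.032)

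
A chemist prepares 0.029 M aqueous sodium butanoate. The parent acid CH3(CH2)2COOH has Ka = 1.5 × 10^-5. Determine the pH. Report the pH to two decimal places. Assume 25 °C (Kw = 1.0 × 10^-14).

CH3(CH2)2COO- is the conjugate base of the weak acid CH3(CH2)2COOH.
Kb = Kw/Ka = 1.0×10^-14 / 1.5 × 10^-5 = 6.67 × 10^-10
From the ICE table, Kb = [OH-]²/(0.029 − [OH-]) = 6.67 × 10^-10.
Neglecting [OH-] in the denominator: [OH-] = √(6.67 × 10^-10 × 0.029) = 4.40 × 10^-6 M
pOH = 5.36, so pH = 14.00 − pOH = 8.64

pH = 8.64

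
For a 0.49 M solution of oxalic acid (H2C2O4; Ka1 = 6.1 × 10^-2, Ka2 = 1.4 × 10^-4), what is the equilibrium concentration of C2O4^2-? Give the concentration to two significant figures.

1.4 × 10^-4 M

First ionization gives [H+] ≈ [HC2O4-] = 1.45 × 10^-1 M.
Second step: Ka2 = [H+][C2O4^2-]/[HC2O4-] ≈ [C2O4^2-] (since [H+] ≈ [HC2O4-]).
So [C2O4^2-] ≈ Ka2.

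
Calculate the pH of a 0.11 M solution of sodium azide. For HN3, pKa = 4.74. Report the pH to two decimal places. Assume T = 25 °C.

pH = 8.89

N3- is the conjugate base of the weak acid HN3.
Ka = 10^(−4.74) = 1.82 × 10^-5
Kb = Kw/Ka = 1.0×10^-14 / 1.82 × 10^-5 = 5.49 × 10^-10
Kb = [OH-]²/(0.11 − [OH-]) = 5.49 × 10^-10
Since Kb ≪ C₀, [OH-] ≈ √(Kb·C₀) = 7.77 × 10^-6 M.
Check: 0.0071% ionized — well under 5%, approximation valid.
pOH = −log(7.77 × 10^-6) = 5.11; pH = 14.00 − 5.11 = 8.89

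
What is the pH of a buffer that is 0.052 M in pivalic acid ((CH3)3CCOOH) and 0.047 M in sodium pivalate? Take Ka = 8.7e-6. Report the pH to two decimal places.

pH = 5.02

pKa = −log(8.7 × 10^-6) = 5.060
Using pH = pKa + log([base]/[acid]) with [base]/[acid] = 0.047/0.052:
pH = 5.060 + (-0.044) = 5.02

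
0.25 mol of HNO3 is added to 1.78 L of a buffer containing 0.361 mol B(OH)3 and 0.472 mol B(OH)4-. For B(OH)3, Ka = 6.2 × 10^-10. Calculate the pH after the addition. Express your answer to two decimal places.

pH = 8.77

Added H+ converts B(OH)4- to B(OH)3: B(OH)3 → 0.611 mol, B(OH)4- → 0.222 mol.
pKa = −log(6.2 × 10^-10) = 9.208
pH = pKa + log([A⁻]/[HA]) = 9.208 + log(0.222/0.611) = 9.208 -0.440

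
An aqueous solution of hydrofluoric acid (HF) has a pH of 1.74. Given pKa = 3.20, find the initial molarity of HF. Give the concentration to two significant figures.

C₀ = 5.4 × 10^-1 M

[H+] = 10^(-1.74) = 1.82 × 10^-2 M = x
Ka = 10^(−3.20) = 6.31 × 10^-4
Ka = x²/(C₀ − x) ⇒ C₀ = x + x²/Ka
C₀ = 1.82 × 10^-2 + (1.82 × 10^-2)²/(6.31 × 10^-4) = 5.43 × 10^-1 M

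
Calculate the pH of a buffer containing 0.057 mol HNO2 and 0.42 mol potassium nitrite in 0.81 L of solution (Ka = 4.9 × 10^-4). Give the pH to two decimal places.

pH = 4.18

pKa = −log(4.9 × 10^-4) = 3.310
pH = pKa + log([A⁻]/[HA]) = 3.310 + log(0.42/0.057)
pH = 3.310 + (+0.867) = 4.18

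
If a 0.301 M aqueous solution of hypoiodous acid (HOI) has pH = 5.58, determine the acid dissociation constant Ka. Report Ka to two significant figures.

Ka = 2.3 × 10^-11

[H+] = 10^(-5.58) = 2.63 × 10^-6 M
At equilibrium [HA] = 0.301 − 2.63 × 10^-6 = 3.01 × 10^-1 M
Ka = [H+][A-]/[HA] = (2.63 × 10^-6)² / 3.01 × 10^-1 = 2.3 × 10^-11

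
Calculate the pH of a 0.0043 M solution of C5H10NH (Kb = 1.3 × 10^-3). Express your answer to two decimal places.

C5H10NH + H2O ⇌ C5H10NH2+ + OH-
Let x = [OH-] at equilibrium. Kb = x²/(0.0043 − x).
The 5% rule fails; solving x² + Kb·x − Kb·C₀ = 0 exactly:
x = [−0.0013 + √(0.0013² + 2.24e-05)]/2 = 1.80 × 10^-3 M
pOH = 2.74, so pH = 14.00 − pOH = 11.26

pH = 11.26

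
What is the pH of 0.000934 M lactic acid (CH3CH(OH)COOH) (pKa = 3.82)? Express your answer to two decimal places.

CH3CH(OH)COOH ⇌ CH3CH(OH)COO- + H+
Ka = 10^(−3.82) = 1.51 × 10^-4
Ka = x²/(0.000934 − x) = 1.51 × 10^-4
The 5% rule fails; solving x² + Ka·x − Ka·C₀ = 0 exactly:
x = (−Ka + √(Ka² + 4·Ka·C₀))/2 = 3.08 × 10^-4 M
pH = −log[H+] = −log(3.08 × 10^-4) = 3.51

pH = 3.51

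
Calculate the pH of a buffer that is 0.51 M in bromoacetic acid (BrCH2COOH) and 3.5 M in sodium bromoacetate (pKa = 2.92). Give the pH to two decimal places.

pH = pKa + log([A⁻]/[HA]) = 2.92 + log(3.5/0.51)
pH = 2.92 + (+0.836) = 3.76

pH = 3.76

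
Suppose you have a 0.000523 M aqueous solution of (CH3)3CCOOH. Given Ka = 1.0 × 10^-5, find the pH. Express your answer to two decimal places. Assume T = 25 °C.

pH = 4.17

(CH3)3CCOOH ⇌ (CH3)3CCOO- + H+
Ka = [H+]²/(0.000523 − [H+]) = 1.0 × 10^-5
The 5% rule fails; solving [H+]² + Ka·[H+] − Ka·C₀ = 0 exactly:
[H+] = [−1e-05 + √(1e-05² + 2.09e-08)]/2 = 6.75 × 10^-5 M
pH = −log(6.75 × 10^-5) = 4.17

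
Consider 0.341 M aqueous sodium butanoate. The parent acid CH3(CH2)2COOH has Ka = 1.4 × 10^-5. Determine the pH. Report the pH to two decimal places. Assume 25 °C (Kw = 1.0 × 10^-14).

pH = 9.19

CH3(CH2)2COO- is the conjugate base of the weak acid CH3(CH2)2COOH.
Kb = Kw/Ka = 1.0×10^-14 / 1.4 × 10^-5 = 7.14 × 10^-10
From the ICE table, Kb = x²/(0.341 − x) = 7.14 × 10^-10.
Assume x ≪ 0.341: x ≈ √(7.14 × 10^-10 × 0.341) = 1.56 × 10^-5 M
(x/C₀ = 0.0046% < 5%, so the approximation holds.)
pOH = −log(1.56 × 10^-5) = 4.81; pH = 14.00 − 4.81 = 9.19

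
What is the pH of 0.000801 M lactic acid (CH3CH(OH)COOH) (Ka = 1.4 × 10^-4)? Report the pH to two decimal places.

pH = 3.57

CH3CH(OH)COOH ⇌ CH3CH(OH)COO- + H+
From the ICE table, Ka = [H+]²/(0.000801 − [H+]) = 1.4 × 10^-4.
The 5% rule fails; solving [H+]² + Ka·[H+] − Ka·C₀ = 0 exactly:
[H+] = (−Ka + √(Ka² + 4·Ka·C₀))/2 = 2.72 × 10^-4 M
pH = −log(2.72 × 10^-4) = 3.57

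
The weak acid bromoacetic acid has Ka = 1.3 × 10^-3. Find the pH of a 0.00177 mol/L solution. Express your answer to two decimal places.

pH = 3.00

BrCH2COOH ⇌ BrCH2COO- + H+
Let x = [H+] at equilibrium. Ka = x²/(0.00177 − x).
x is not negligible relative to C₀; solve x² + 0.0013·x − 2.3e-06 = 0.
x = [−0.0013 + √(0.0013² + 9.2e-06)]/2 = 1.00 × 10^-3 M
pH = −log(1.00 × 10^-3) = 3.00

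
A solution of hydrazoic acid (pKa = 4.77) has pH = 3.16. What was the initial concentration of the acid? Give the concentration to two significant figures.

C₀ = 2.9 × 10^-2 M

[H+] = 10^(-3.16) = 6.92 × 10^-4 M = x
Ka = 10^(−4.77) = 1.70 × 10^-5
Ka = x²/(C₀ − x) ⇒ C₀ = x + x²/Ka
C₀ = 6.92 × 10^-4 + (6.92 × 10^-4)²/(1.70 × 10^-5) = 2.89 × 10^-2 M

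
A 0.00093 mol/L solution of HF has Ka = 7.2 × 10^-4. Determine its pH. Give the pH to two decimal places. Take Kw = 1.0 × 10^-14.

pH = 3.27

HF ⇌ F- + H+
Ka = [H+]²/(0.00093 − [H+]) = 7.2 × 10^-4
Here C₀/Ka ≈ 1.29, so the small-[H+] approximation fails. Use the quadratic:
[H+] = (−Ka + √(Ka² + 4·Ka·C₀))/2 = 5.34 × 10^-4 M
pH = −log[H+] = −log(5.34 × 10^-4) = 3.27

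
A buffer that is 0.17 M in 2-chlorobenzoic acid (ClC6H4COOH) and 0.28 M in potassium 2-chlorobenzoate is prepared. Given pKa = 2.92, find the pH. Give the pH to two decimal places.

pH = 3.14

Henderson–Hasselbalch: pH = pKa + log([ClC6H4COO-]/[ClC6H4COOH]) = 2.92 + log(0.28/0.17)
pH = 2.92 + (+0.217) = 3.14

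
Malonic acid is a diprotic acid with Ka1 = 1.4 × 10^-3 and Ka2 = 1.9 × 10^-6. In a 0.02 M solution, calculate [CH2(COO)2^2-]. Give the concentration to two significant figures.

1.9 × 10^-6 M

First ionization gives [H+] ≈ [CH2(COOH)COO-] = 4.64 × 10^-3 M.
Second step: Ka2 = [H+][CH2(COO)2^2-]/[CH2(COOH)COO-] ≈ [CH2(COO)2^2-] (since [H+] ≈ [CH2(COOH)COO-]).
So [CH2(COO)2^2-] ≈ Ka2.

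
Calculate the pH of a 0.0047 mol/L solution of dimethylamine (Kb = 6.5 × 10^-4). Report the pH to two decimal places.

(CH3)2NH + H2O ⇌ (CH3)2NH2+ + OH-
Kb = x²/(0.0047 − x) = 6.5 × 10^-4
The 5% rule fails; solving x² + Kb·x − Kb·C₀ = 0 exactly:
x = (−Kb + √(Kb² + 4·Kb·C₀))/2 = 1.45 × 10^-3 M
pOH = 2.84, so pH = 14.00 − pOH = 11.16

pH = 11.16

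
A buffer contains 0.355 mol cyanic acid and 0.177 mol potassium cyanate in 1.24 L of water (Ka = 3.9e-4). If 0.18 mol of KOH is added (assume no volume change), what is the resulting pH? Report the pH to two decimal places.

pH = 3.72

OH- converts HOCN to OCN-: HOCN → 0.175 mol, OCN- → 0.357 mol.
pKa = −log(3.9 × 10^-4) = 3.409
pH = pKa + log(n_OCN-/n_HOCN) = 3.409 + log(0.357/0.175) = 3.409 + (+0.310)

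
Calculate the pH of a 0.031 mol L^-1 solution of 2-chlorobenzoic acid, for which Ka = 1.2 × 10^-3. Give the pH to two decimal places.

ClC6H4COOH ⇌ ClC6H4COO- + H+
Let x = [H+] at equilibrium. Ka = x²/(0.031 − x).
Here C₀/Ka ≈ 25.8, so the small-x approximation fails. Use the quadratic:
x = (−Ka + √(Ka² + 4·Ka·C₀))/2 = 5.53 × 10^-3 M
pH = −log[H+] = −log(5.53 × 10^-3) = 2.26

pH = 2.26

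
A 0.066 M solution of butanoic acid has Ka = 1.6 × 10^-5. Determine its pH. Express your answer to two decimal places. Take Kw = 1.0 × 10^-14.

pH = 2.99

CH3(CH2)2COOH ⇌ CH3(CH2)2COO- + H+
Ka = x²/(0.066 − x) = 1.6 × 10^-5
Assume x ≪ 0.066: x ≈ √(1.6 × 10^-5 × 0.066) = 1.03 × 10^-3 M
Check: 1.6% ionized — well under 5%, approximation valid.
pH = −log[H+] = −log(1.03 × 10^-3) = 2.99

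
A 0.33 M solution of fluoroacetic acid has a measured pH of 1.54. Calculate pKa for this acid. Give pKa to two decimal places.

[H+] = 10^(-1.54) = 2.88 × 10^-2 M
At equilibrium [HA] = 0.33 − 2.88 × 10^-2 = 3.01 × 10^-1 M
Ka = [H+][A-]/[HA] = (2.88 × 10^-2)² / 3.01 × 10^-1 = 2.76 × 10^-3
pKa = -log(2.76 × 10^-3) = 2.56

pKa = 2.56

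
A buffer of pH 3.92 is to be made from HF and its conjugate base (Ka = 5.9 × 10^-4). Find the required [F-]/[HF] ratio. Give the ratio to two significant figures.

ratio = 4.9

pKa = -log(5.9 × 10^-4) = 3.229
pH = pKa + log(r) ⇒ log(r) = 3.92 − 3.229 = +0.691
r = [F-]/[HF] = 10^(+0.691) = 4.91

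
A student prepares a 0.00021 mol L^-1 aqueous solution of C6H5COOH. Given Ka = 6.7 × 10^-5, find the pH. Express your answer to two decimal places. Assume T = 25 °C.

C6H5COOH ⇌ C6H5COO- + H+
Ka = x²/(0.00021 − x) = 6.7 × 10^-5
x is not negligible relative to C₀; solve x² + 6.7e-05·x − 1.41e-08 = 0.
x = (−Ka + √(Ka² + 4·Ka·C₀))/2 = 8.98 × 10^-5 M
pH = −log(8.98 × 10^-5) = 4.05

pH = 4.05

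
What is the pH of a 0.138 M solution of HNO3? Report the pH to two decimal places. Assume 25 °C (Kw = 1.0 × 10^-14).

HNO3 is a strong acid and dissociates completely, so [H+] = 0.138 M.
pH = -log(0.138) = 0.86

pH = 0.86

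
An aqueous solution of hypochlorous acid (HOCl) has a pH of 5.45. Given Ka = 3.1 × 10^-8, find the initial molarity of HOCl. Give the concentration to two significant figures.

[H+] = 10^(-5.45) = 3.55 × 10^-6 M = x
Ka = x²/(C₀ − x) ⇒ C₀ = x + x²/Ka
C₀ = 3.55 × 10^-6 + (3.55 × 10^-6)²/(3.1 × 10^-8) = 4.10 × 10^-4 M

C₀ = 4.1 × 10^-4 M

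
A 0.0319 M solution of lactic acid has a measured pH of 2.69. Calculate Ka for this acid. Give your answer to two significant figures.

Ka = 1.4 × 10^-4

[H+] = 10^(-2.69) = 2.04 × 10^-3 M
At equilibrium [HA] = 0.0319 − 2.04 × 10^-3 = 2.99 × 10^-2 M
Ka = [H+][A-]/[HA] = (2.04 × 10^-3)² / 2.99 × 10^-2 = 1.4 × 10^-4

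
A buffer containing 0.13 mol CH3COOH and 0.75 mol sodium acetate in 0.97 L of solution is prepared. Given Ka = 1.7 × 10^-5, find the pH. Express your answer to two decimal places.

pH = 5.53

pKa = −log(1.7 × 10^-5) = 4.770
Henderson–Hasselbalch: pH = pKa + log([CH3COO-]/[CH3COOH]) = 4.770 + log(0.75/0.13)
pH = 4.770 + (+0.761) = 5.53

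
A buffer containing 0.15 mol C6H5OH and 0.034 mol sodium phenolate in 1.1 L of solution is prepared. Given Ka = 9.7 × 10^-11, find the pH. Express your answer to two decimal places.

pKa = −log(9.7 × 10^-11) = 10.013
Using pH = pKa + log([base]/[acid]) with [base]/[acid] = 0.034/0.15:
pH = 10.013 + (-0.645) = 9.37

pH = 9.37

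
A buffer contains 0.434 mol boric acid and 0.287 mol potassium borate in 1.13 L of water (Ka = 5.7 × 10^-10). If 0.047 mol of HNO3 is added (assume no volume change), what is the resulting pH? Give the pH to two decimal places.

After neutralization: n(B(OH)3) = 0.481 mol, n(B(OH)4-) = 0.24 mol.
pKa = −log(5.7 × 10^-10) = 9.244
Henderson–Hasselbalch with mole ratio 0.24/0.481: pH = 9.244 + (-0.302)

pH = 8.94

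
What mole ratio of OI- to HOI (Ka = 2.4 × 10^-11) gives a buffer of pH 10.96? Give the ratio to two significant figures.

pKa = -log(2.4 × 10^-11) = 10.620
pH = pKa + log(r) ⇒ log(r) = 10.96 − 10.620 = +0.340
r = [OI-]/[HOI] = 10^(+0.340) = 2.19

ratio = 2.2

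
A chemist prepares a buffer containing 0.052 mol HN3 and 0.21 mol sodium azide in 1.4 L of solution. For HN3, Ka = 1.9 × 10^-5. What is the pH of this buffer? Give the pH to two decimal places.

pH = 5.33

pKa = −log(1.9 × 10^-5) = 4.721
pH = pKa + log([A⁻]/[HA]) = 4.721 + log(0.21/0.052)
pH = 4.721 + (+0.606) = 5.33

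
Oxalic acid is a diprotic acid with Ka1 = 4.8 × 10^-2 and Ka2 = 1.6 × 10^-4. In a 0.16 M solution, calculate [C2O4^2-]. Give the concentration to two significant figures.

First ionization gives [H+] ≈ [HC2O4-] = 6.69 × 10^-2 M.
Second step: Ka2 = [H+][C2O4^2-]/[HC2O4-] ≈ [C2O4^2-] (since [H+] ≈ [HC2O4-]).
So [C2O4^2-] ≈ Ka2.

1.6 × 10^-4 M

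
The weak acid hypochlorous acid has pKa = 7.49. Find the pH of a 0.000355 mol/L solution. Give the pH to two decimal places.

HOCl ⇌ OCl- + H+
Ka = 10^(−7.49) = 3.24 × 10^-8
Ka = [H+]²/(0.000355 − [H+]) = 3.24 × 10^-8
Since Ka ≪ C₀, [H+] ≈ √(Ka·C₀) = 3.39 × 10^-6 M.
pH = −log(3.39 × 10^-6) = 5.47

pH = 5.47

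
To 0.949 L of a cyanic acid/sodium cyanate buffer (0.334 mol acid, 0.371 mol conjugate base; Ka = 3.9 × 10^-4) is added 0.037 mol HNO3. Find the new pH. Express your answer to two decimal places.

pH = 3.36

Added H+ converts OCN- to HOCN: HOCN → 0.371 mol, OCN- → 0.334 mol.
pKa = −log(3.9 × 10^-4) = 3.409
Henderson–Hasselbalch with mole ratio 0.334/0.371: pH = 3.409 + (-0.046)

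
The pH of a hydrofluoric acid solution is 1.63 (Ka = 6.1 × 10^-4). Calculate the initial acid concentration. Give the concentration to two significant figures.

C₀ = 9.2 × 10^-1 M

[H+] = 10^(-1.63) = 2.34 × 10^-2 M = x
Ka = x²/(C₀ − x) ⇒ C₀ = x + x²/Ka
C₀ = 2.34 × 10^-2 + (2.34 × 10^-2)²/(6.1 × 10^-4) = 9.21 × 10^-1 M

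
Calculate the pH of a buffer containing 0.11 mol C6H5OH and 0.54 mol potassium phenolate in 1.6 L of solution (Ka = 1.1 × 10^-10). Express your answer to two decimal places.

pH = 10.65

pKa = −log(1.1 × 10^-10) = 9.959
pH = pKa + log([A⁻]/[HA]) = 9.959 + log(0.54/0.11)
pH = 9.959 + (+0.691) = 10.65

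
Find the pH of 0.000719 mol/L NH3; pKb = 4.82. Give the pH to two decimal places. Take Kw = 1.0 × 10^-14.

NH3 + H2O ⇌ NH4+ + OH-
Kb = 10^(−4.82) = 1.51 × 10^-5
Kb = [OH-]²/(0.000719 − [OH-]) = 1.51 × 10^-5
Here C₀/Kb ≈ 47.6, so the small-[OH-] approximation fails. Use the quadratic:
[OH-] = (−Kb + √(Kb² + 4·Kb·C₀))/2 = 9.69 × 10^-5 M
pOH = 4.01, so pH = 14.00 − pOH = 9.99

pH = 9.99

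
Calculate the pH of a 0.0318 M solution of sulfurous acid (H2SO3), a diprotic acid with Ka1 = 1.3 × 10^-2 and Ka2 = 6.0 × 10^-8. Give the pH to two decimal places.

Ka1 ≫ Ka2, so treat the first dissociation as the only significant source of H+.
Ka1 = x²/(0.0318 − x) = 1.3 × 10^-2
Solving the quadratic: x = (−Ka1 + √(Ka1² + 4·Ka1·C₀))/2 = 1.48 × 10^-2 M
pH = −log(1.48 × 10^-2) = 1.83

pH = 1.83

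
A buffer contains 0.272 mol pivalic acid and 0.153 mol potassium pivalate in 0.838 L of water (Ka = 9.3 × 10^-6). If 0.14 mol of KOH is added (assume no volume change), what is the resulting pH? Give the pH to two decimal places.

OH- converts (CH3)3CCOOH to (CH3)3CCOO-: (CH3)3CCOOH → 0.132 mol, (CH3)3CCOO- → 0.293 mol.
pKa = −log(9.3 × 10^-6) = 5.032
pH = pKa + log(n_(CH3)3CCOO-/n_(CH3)3CCOOH) = 5.032 + log(0.293/0.132) = 5.032 + (+0.346)

pH = 5.38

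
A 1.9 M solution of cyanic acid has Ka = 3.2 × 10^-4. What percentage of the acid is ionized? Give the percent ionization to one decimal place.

1.3%

HOCN ⇌ OCN- + H+; let x = [H+] at equilibrium.
x ≈ √(Ka·C₀) = √(3.2 × 10^-4 × 1.9) = 2.47 × 10^-2 M
Fraction ionized = 2.47 × 10^-2 / 1.9 = 0.0130 → 1.3%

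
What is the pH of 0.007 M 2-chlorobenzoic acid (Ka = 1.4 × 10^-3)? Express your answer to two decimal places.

ClC6H4COOH ⇌ ClC6H4COO- + H+
From the ICE table, Ka = [H+]²/(0.007 − [H+]) = 1.4 × 10^-3.
Here C₀/Ka ≈ 5, so the small-[H+] approximation fails. Use the quadratic:
[H+] = (−Ka + √(Ka² + 4·Ka·C₀))/2 = 2.51 × 10^-3 M
pH = −log[H+] = −log(2.51 × 10^-3) = 2.60

pH = 2.60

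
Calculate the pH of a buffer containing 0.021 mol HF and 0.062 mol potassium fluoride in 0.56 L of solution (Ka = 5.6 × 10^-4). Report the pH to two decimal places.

pKa = −log(5.6 × 10^-4) = 3.252
pH = pKa + log([A⁻]/[HA]) = 3.252 + log(0.062/0.021)
pH = 3.252 + (+0.470) = 3.72

pH = 3.72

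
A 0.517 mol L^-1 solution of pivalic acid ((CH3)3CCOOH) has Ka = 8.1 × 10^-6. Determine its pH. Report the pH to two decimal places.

pH = 2.69

(CH3)3CCOOH ⇌ (CH3)3CCOO- + H+
From the ICE table, Ka = x²/(0.517 − x) = 8.1 × 10^-6.
Since Ka ≪ C₀, x ≈ √(Ka·C₀) = 2.05 × 10^-3 M.
(x/C₀ = 0.4% < 5%, so the approximation holds.)
pH = −log[H+] = −log(2.05 × 10^-3) = 2.69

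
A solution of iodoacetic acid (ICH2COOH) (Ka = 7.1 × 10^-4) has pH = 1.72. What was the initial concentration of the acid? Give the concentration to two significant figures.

[H+] = 10^(-1.72) = 1.91 × 10^-2 M = x
Ka = x²/(C₀ − x) ⇒ C₀ = x + x²/Ka
C₀ = 1.91 × 10^-2 + (1.91 × 10^-2)²/(7.1 × 10^-4) = 5.33 × 10^-1 M

C₀ = 5.3 × 10^-1 M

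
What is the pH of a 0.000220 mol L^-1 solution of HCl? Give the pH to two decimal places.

pH = 3.66

HCl is a strong acid and dissociates completely, so [H+] = 0.000220 M.
pH = -log(0.00022) = 3.66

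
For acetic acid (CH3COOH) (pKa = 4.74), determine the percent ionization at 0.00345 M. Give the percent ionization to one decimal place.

7.0%

CH3COOH ⇌ CH3COO- + H+; let x = [H+] at equilibrium.
Ka = 10^(−4.74) = 1.82 × 10^-5
Solve x² + 1.82e-05x − 6.28e-08 = 0 → x = 2.42 × 10^-4 M
Fraction ionized = 2.42 × 10^-4 / 0.00345 = 0.0701 → 7.0%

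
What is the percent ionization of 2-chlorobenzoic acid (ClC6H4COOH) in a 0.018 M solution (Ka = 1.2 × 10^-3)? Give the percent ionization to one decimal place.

ClC6H4COOH ⇌ ClC6H4COO- + H+; let x = [H+] at equilibrium.
Solve x² + 0.0012x − 2.16e-05 = 0 → x = 4.09 × 10^-3 M
Fraction ionized = 4.09 × 10^-3 / 0.018 = 0.2272 → 22.7%

22.7%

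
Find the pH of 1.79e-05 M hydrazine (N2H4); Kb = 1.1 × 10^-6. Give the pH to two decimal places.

pH = 8.59

N2H4 + H2O ⇌ N2H5+ + OH-
Kb = [OH-]²/(1.79e-05 − [OH-]) = 1.1 × 10^-6
Here C₀/Kb ≈ 16.3, so the small-[OH-] approximation fails. Use the quadratic:
[OH-] = [−1.1e-06 + √(1.1e-06² + 7.88e-11)]/2 = 3.92 × 10^-6 M
pOH = −log(3.92 × 10^-6) = 5.41; pH = 14.00 − 5.41 = 8.59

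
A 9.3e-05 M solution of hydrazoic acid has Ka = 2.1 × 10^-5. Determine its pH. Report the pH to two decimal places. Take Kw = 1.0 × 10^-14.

HN3 ⇌ N3- + H+
Ka = [H+]²/(9.3e-05 − [H+]) = 2.1 × 10^-5
[H+] is not negligible relative to C₀; solve [H+]² + 2.1e-05·[H+] − 1.95e-09 = 0.
[H+] = [−2.1e-05 + √(2.1e-05² + 7.81e-09)]/2 = 3.49 × 10^-5 M
pH = −log(3.49 × 10^-5) = 4.46

pH = 4.46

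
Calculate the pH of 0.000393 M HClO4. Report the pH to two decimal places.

pH = 3.41

HClO4 is a strong acid and dissociates completely, so [H+] = 0.000393 M.
pH = -log(0.000393) = 3.41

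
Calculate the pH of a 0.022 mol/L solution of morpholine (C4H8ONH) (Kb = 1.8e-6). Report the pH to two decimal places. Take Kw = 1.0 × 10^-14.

C4H8ONH + H2O ⇌ C4H8ONH2+ + OH-
From the ICE table, Kb = [OH-]²/(0.022 − [OH-]) = 1.8 × 10^-6.
Neglecting [OH-] in the denominator: [OH-] = √(1.8 × 10^-6 × 0.022) = 1.99 × 10^-4 M
pOH = 3.70, so pH = 14.00 − pOH = 10.30

pH = 10.30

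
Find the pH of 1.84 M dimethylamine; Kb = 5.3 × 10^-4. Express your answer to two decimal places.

(CH3)2NH + H2O ⇌ (CH3)2NH2+ + OH-
Kb = [OH-]²/(1.84 − [OH-]) = 5.3 × 10^-4
Since Kb ≪ C₀, [OH-] ≈ √(Kb·C₀) = 3.12 × 10^-2 M.
pOH = −log(3.12 × 10^-2) = 1.51; pH = 14.00 − 1.51 = 12.49

pH = 12.49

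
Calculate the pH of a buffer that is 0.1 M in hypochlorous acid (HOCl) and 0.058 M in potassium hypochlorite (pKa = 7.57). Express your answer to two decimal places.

pH = 7.33

pH = pKa + log([A⁻]/[HA]) = 7.57 + log(0.058/0.1)
pH = 7.57 + (-0.237) = 7.33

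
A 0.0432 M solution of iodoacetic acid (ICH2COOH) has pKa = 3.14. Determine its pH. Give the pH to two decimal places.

ICH2COOH ⇌ ICH2COO- + H+
Ka = 10^(−3.14) = 7.24 × 10^-4
Ka = x²/(0.0432 − x) = 7.24 × 10^-4
The 5% rule fails; solving x² + Ka·x − Ka·C₀ = 0 exactly:
x = [−0.000724 + √(0.000724² + 0.000125)]/2 = 5.24 × 10^-3 M
pH = −log(5.24 × 10^-3) = 2.28

pH = 2.28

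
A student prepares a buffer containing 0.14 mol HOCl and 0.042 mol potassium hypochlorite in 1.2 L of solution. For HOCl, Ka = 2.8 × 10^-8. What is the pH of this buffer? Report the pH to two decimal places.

pH = 7.03

pKa = −log(2.8 × 10^-8) = 7.553
pH = pKa + log([A⁻]/[HA]) = 7.553 + log(0.042/0.14)
pH = 7.553 + (-0.523) = 7.03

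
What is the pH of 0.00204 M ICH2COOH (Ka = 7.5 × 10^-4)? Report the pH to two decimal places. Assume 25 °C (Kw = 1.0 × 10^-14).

ICH2COOH ⇌ ICH2COO- + H+
From the ICE table, Ka = x²/(0.00204 − x) = 7.5 × 10^-4.
The 5% rule fails; solving x² + Ka·x − Ka·C₀ = 0 exactly:
x = [−0.00075 + √(0.00075² + 6.12e-06)]/2 = 9.18 × 10^-4 M
pH = −log(9.18 × 10^-4) = 3.04

pH = 3.04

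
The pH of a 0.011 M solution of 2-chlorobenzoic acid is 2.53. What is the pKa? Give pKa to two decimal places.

pKa = 2.97

[H+] = 10^(-2.53) = 2.95 × 10^-3 M
At equilibrium [HA] = 0.011 − 2.95 × 10^-3 = 8.05 × 10^-3 M
Ka = [H+][A-]/[HA] = (2.95 × 10^-3)² / 8.05 × 10^-3 = 1.08 × 10^-3
pKa = -log(1.08 × 10^-3) = 2.97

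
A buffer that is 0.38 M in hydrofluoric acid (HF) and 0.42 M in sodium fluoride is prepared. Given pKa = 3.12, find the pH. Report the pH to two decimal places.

pH = 3.16

Using pH = pKa + log([base]/[acid]) with [base]/[acid] = 0.42/0.38:
pH = 3.12 + (+0.043) = 3.16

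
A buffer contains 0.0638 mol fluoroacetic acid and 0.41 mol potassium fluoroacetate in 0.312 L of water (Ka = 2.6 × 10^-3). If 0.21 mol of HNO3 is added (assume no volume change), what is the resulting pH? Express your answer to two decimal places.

After neutralization: n(FCH2COOH) = 0.274 mol, n(FCH2COO-) = 0.2 mol.
pKa = −log(2.6 × 10^-3) = 2.585
Henderson–Hasselbalch with mole ratio 0.2/0.274: pH = 2.585 + (-0.137)

pH = 2.45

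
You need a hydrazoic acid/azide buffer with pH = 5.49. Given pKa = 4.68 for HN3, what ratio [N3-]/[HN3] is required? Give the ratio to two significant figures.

pH = pKa + log(r) ⇒ log(r) = 5.49 − 4.68 = +0.81
r = [N3-]/[HN3] = 10^(+0.81) = 6.46

ratio = 6.5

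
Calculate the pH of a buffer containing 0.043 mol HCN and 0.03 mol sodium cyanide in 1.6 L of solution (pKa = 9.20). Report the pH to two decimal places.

pH = 9.04

Henderson–Hasselbalch: pH = pKa + log([CN-]/[HCN]) = 9.20 + log(0.03/0.043)
pH = 9.20 + (-0.156) = 9.04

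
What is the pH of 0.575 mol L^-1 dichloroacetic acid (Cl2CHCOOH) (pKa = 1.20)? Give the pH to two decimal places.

Cl2CHCOOH ⇌ Cl2CHCOO- + H+
Ka = 10^(−1.20) = 6.31 × 10^-2
Ka = x²/(0.575 − x) = 6.31 × 10^-2
The 5% rule fails; solving x² + Ka·x − Ka·C₀ = 0 exactly:
x = [−0.0631 + √(0.0631² + 0.145)]/2 = 1.62 × 10^-1 M
pH = −log[H+] = −log(1.62 × 10^-1) = 0.79

pH = 0.79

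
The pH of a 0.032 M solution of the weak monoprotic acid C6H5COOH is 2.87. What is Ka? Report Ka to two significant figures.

[H+] = 10^(-2.87) = 1.35 × 10^-3 M
At equilibrium [HA] = 0.032 − 1.35 × 10^-3 = 3.07 × 10^-2 M
Ka = [H+][A-]/[HA] = (1.35 × 10^-3)² / 3.07 × 10^-2 = 5.9 × 10^-5

Ka = 5.9 × 10^-5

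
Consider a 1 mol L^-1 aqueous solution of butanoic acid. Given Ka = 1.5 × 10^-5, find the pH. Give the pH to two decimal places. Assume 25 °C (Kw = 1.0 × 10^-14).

pH = 2.41

CH3(CH2)2COOH ⇌ CH3(CH2)2COO- + H+
Ka = [H+]²/(1 − [H+]) = 1.5 × 10^-5
Since Ka ≪ C₀, [H+] ≈ √(Ka·C₀) = 3.87 × 10^-3 M.
Check: 0.39% ionized — well under 5%, approximation valid.
pH = −log(3.87 × 10^-3) = 2.41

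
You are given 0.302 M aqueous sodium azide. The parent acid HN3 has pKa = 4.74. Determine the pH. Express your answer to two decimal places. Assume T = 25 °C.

pH = 9.11

N3- is the conjugate base of the weak acid HN3.
Ka = 10^(−4.74) = 1.82 × 10^-5
Kb = Kw/Ka = 1.0×10^-14 / 1.82 × 10^-5 = 5.49 × 10^-10
From the ICE table, Kb = x²/(0.302 − x) = 5.49 × 10^-10.
Since Kb ≪ C₀, x ≈ √(Kb·C₀) = 1.29 × 10^-5 M.
(x/C₀ = 0.0043% < 5%, so the approximation holds.)
pOH = 4.89, so pH = 14.00 − pOH = 9.11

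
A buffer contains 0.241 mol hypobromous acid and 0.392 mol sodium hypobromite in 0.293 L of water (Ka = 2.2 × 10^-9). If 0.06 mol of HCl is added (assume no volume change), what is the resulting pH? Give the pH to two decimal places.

pH = 8.70

Added H+ converts OBr- to HOBr: HOBr → 0.301 mol, OBr- → 0.332 mol.
pKa = −log(2.2 × 10^-9) = 8.658
pH = pKa + log([A⁻]/[HA]) = 8.658 + log(0.332/0.301) = 8.658 +0.043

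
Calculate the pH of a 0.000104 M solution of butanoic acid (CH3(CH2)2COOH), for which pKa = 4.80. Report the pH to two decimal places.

pH = 4.48

CH3(CH2)2COOH ⇌ CH3(CH2)2COO- + H+
Ka = 10^(−4.80) = 1.58 × 10^-5
Ka = x²/(0.000104 − x) = 1.58 × 10^-5
x is not negligible relative to C₀; solve x² + 1.58e-05·x − 1.64e-09 = 0.
x = [−1.58e-05 + √(1.58e-05² + 6.57e-09)]/2 = 3.34 × 10^-5 M
pH = −log[H+] = −log(3.34 × 10^-5) = 4.48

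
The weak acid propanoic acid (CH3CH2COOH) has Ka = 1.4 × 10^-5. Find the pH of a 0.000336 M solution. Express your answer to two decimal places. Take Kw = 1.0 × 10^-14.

pH = 4.21

CH3CH2COOH ⇌ CH3CH2COO- + H+
Let x = [H+] at equilibrium. Ka = x²/(0.000336 − x).
Here C₀/Ka ≈ 24, so the small-x approximation fails. Use the quadratic:
x = (−Ka + √(Ka² + 4·Ka·C₀))/2 = 6.19 × 10^-5 M
pH = −log(6.19 × 10^-5) = 4.21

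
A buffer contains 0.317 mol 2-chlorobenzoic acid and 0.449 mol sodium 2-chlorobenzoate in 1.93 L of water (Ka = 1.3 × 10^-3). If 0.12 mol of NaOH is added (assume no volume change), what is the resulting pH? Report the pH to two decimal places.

After neutralization: n(ClC6H4COOH) = 0.197 mol, n(ClC6H4COO-) = 0.569 mol.
pKa = −log(1.3 × 10^-3) = 2.886
Henderson–Hasselbalch with mole ratio 0.569/0.197: pH = 2.886 + (+0.461)

pH = 3.35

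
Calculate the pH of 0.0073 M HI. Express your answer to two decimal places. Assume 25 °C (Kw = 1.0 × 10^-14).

HI is a strong acid and dissociates completely, so [H+] = 0.0073 M.
pH = -log(0.0073) = 2.14

pH = 2.14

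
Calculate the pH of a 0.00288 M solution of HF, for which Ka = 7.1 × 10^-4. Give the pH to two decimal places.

HF ⇌ F- + H+
From the ICE table, Ka = x²/(0.00288 − x) = 7.1 × 10^-4.
The 5% rule fails; solving x² + Ka·x − Ka·C₀ = 0 exactly:
x = (−Ka + √(Ka² + 4·Ka·C₀))/2 = 1.12 × 10^-3 M
pH = −log(1.12 × 10^-3) = 2.95

pH = 2.95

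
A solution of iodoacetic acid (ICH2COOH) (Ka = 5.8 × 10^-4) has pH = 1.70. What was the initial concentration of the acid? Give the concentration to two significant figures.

[H+] = 10^(-1.70) = 2.00 × 10^-2 M = x
Ka = x²/(C₀ − x) ⇒ C₀ = x + x²/Ka
C₀ = 2.00 × 10^-2 + (2.00 × 10^-2)²/(5.8 × 10^-4) = 7.10 × 10^-1 M

C₀ = 7.1 × 10^-1 M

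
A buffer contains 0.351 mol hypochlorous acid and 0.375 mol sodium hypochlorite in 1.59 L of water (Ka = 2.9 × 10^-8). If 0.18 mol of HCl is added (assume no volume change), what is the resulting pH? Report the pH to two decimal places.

Added H+ converts OCl- to HOCl: HOCl → 0.531 mol, OCl- → 0.195 mol.
pKa = −log(2.9 × 10^-8) = 7.538
Henderson–Hasselbalch with mole ratio 0.195/0.531: pH = 7.538 + (-0.435)

pH = 7.10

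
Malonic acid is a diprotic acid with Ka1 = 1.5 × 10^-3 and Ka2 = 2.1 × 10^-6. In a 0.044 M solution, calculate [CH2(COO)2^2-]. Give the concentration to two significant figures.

2.1 × 10^-6 M

First ionization gives [H+] ≈ [CH2(COOH)COO-] = 7.41 × 10^-3 M.
Second step: Ka2 = [H+][CH2(COO)2^2-]/[CH2(COOH)COO-] ≈ [CH2(COO)2^2-] (since [H+] ≈ [CH2(COOH)COO-]).
So [CH2(COO)2^2-] ≈ Ka2.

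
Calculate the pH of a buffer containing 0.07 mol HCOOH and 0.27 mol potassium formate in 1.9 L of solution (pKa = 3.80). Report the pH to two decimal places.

pH = 4.39

Using pH = pKa + log([base]/[acid]) with [base]/[acid] = 0.27/0.07:
pH = 3.80 + (+0.586) = 4.39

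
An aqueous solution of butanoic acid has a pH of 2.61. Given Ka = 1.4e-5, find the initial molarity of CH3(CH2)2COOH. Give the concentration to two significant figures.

[H+] = 10^(-2.61) = 2.45 × 10^-3 M = x
Ka = x²/(C₀ − x) ⇒ C₀ = x + x²/Ka
C₀ = 2.45 × 10^-3 + (2.45 × 10^-3)²/(1.4 × 10^-5) = 4.31 × 10^-1 M

C₀ = 4.3 × 10^-1 M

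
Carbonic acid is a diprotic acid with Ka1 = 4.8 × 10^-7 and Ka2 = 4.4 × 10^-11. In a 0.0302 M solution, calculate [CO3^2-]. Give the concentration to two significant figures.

4.4 × 10^-11 M

First ionization gives [H+] ≈ [HCO3-] = 1.20 × 10^-4 M.
Second step: Ka2 = [H+][CO3^2-]/[HCO3-] ≈ [CO3^2-] (since [H+] ≈ [HCO3-]).
So [CO3^2-] ≈ Ka2.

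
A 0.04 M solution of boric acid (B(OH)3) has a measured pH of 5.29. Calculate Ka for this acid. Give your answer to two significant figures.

[H+] = 10^(-5.29) = 5.13 × 10^-6 M
At equilibrium [HA] = 0.04 − 5.13 × 10^-6 = 4.00 × 10^-2 M
Ka = [H+][A-]/[HA] = (5.13 × 10^-6)² / 4.00 × 10^-2 = 6.6 × 10^-10

Ka = 6.6 × 10^-10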